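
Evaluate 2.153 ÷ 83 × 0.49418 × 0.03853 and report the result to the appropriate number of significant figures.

4.9 × 10^-4

2.153 ÷ 83 × 0.49418 × 0.03853 = 0.000493912606942…
Multiplication/division keeps the fewest significant figures: 2.153 → 4 s.f., 83 → 2 s.f., 0.49418 → 5 s.f., 0.03853 → 4 s.f.; limit is 2.
Rounded to 2 significant figures: 4.9 × 10^-4.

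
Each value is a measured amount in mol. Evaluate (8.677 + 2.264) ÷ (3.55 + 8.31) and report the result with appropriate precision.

0.9225

8.677 + 2.264 = 10.941, limited to 3 d.p. → 5 s.f.; 3.55 + 8.31 = 11.86, limited to 2 d.p. → 4 s.f.
Carrying full precision, 10.941 ÷ 11.86 = 0.922512647555…; keep min(5, 4) = 4 s.f.
Rounded to 4 significant figures: 0.9225.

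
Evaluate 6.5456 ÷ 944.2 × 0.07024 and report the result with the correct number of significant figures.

4.869 × 10⁻⁴

6.5456 ÷ 944.2 × 0.07024 = 0.000486933852997…
Multiplication/division keeps the fewest significant figures: 6.5456 → 5 s.f., 944.2 → 4 s.f., 0.07024 → 4 s.f.; limit is 4.
Rounded to 4 significant figures: 4.869 × 10⁻⁴.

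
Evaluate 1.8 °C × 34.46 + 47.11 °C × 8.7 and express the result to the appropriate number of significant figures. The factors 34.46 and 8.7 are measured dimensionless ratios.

4.7 × 10² °C

1.8 × 34.46 = 62.028 → 62 °C (2 s.f., last digit at the 10^0 place).
47.11 × 8.7 = 409.857 → 4.1 × 10² °C (2 s.f., last digit at the 10^1 place).
Sum: 471.885 °C; keep the coarser place, 10^1.
Result: 4.7 × 10² °C.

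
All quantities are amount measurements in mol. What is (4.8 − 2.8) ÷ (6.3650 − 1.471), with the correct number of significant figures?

4.8 − 2.8 = 2.0, limited to 1 d.p. → 2 s.f.; 6.3650 − 1.471 = 4.8940, limited to 3 d.p. → 4 s.f.
Carrying full precision, 2.0 ÷ 4.8940 = 0.4086636698…; keep min(2, 4) = 2 s.f.
Rounded to 2 significant figures: 0.41.

0.41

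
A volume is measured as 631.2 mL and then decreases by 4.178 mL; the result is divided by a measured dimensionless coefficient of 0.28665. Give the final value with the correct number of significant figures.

2187 mL

631.2 mL − 4.178 mL = 627.022 mL; the difference is limited to 1 decimal place (4 s.f.).
Carrying full precision, 627.022 ÷ 0.28665 = 2187.4132217… mL; 0.28665 has 5 s.f., so the result keeps min(4, 5) = 4 s.f.
Rounded to 4 significant figures: 2187 mL.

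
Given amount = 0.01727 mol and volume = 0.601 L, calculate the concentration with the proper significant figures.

concentration = 0.01727 mol ÷ 0.601 L = 0.0287354409318… mol/L.
0.01727 has 4 significant figures; 0.601 has 3.
Division/multiplication keeps the fewest: 3 significant figures.
Rounded: 0.0287 mol/L.

0.0287 mol/L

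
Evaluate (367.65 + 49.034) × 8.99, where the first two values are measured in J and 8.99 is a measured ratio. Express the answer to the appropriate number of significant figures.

367.65 J + 49.034 J = 416.684 J; the sum is limited to 2 decimal places (5 s.f.).
Carrying full precision, 416.684 × 8.99 = 3745.98916 J; 8.99 has 3 s.f., so the result keeps min(5, 3) = 3 s.f.
Rounded to 3 significant figures: 3.75 × 10^3 J.

3.75 × 10^3 J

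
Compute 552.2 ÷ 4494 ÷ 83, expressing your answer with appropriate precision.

0.0015

552.2 ÷ 4494 ÷ 83 = 0.00148042101651…
Multiplication/division keeps the fewest significant figures: 552.2 → 4 s.f., 4494 → 4 s.f., 83 → 2 s.f.; limit is 2.
Rounded to 2 significant figures: 0.0015.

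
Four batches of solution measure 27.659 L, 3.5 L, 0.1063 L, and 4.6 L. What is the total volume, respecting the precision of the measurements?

27.659 L + 3.5 L + 0.1063 L + 4.6 L = 35.8653 L.
Addition/subtraction keeps the fewest decimal places: 27.659 → 3 decimal places, 3.5 → 1 decimal place, 0.1063 → 4 decimal places, 4.6 → 1 decimal place; limit is 1.
Rounded to 1 decimal place: 35.9 L.

35.9 L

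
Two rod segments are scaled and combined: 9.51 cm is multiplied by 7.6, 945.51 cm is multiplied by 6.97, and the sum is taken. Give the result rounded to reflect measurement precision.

6.66 × 10³ cm

9.51 × 7.6 = 72.276 → 72 cm (2 s.f., last digit at the 10^0 place).
945.51 × 6.97 = 6590.2047 → 6.59 × 10³ cm (3 s.f., last digit at the 10^1 place).
Sum: 6662.4807 cm; keep the coarser place, 10^1.
Result: 6.66 × 10³ cm.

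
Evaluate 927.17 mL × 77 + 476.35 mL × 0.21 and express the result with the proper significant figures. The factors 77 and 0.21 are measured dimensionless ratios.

7.1 × 10^4 mL

927.17 × 77 = 71392.09 → 7.1 × 10^4 mL (2 s.f., last digit at the 10^3 place).
476.35 × 0.21 = 100.0335 → 1.0 × 10^2 mL (2 s.f., last digit at the 10^1 place).
Sum: 71492.1235 mL; keep the coarser place, 10^3.
Result: 7.1 × 10^4 mL.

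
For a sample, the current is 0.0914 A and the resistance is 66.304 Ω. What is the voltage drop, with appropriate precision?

6.06 V

voltage drop = 0.0914 A × 66.304 Ω = 6.0601856 V.
0.0914 has 3 significant figures; 66.304 has 5.
Division/multiplication keeps the fewest: 3 significant figures.
Rounded: 6.06 V.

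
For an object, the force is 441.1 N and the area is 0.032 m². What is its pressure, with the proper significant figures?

pressure = 441.1 N ÷ 0.032 m² = 13784.375 Pa.
441.1 has 4 significant figures; 0.032 has 2.
Division/multiplication keeps the fewest: 2 significant figures.
Rounded: 1.4 × 10^4 Pa.

1.4 × 10^4 Pa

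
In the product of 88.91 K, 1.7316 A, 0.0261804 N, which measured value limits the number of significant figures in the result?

88.91 K → 4 s.f.; 1.7316 A → 5 s.f.; 0.0261804 N → 6 s.f.
The fewest is 4 significant figures, from 88.91 K.

88.91 K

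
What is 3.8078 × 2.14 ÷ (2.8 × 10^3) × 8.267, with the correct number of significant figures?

0.024

3.8078 × 2.14 ÷ (2.8 × 10^3) × 8.267 = 0.02405901313
Multiplication/division keeps the fewest significant figures: 3.8078 → 5 s.f., 2.14 → 3 s.f., 2.8 × 10^3 → 2 s.f., 8.267 → 4 s.f.; limit is 2.
Rounded to 2 significant figures: 0.024.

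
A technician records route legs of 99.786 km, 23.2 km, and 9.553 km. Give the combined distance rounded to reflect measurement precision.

99.786 km + 23.2 km + 9.553 km = 132.539 km.
Addition/subtraction keeps the fewest decimal places: 99.786 → 3 decimal places, 23.2 → 1 decimal place, 9.553 → 3 decimal places; limit is 1.
Rounded to 1 decimal place: 132.5 km.

132.5 km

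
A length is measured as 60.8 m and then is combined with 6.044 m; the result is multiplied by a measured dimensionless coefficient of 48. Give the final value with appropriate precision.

60.8 m + 6.044 m = 66.844 m; the sum is limited to 1 decimal place (3 s.f.).
Carrying full precision, 66.844 × 48 = 3208.512 m; 48 has 2 s.f., so the result keeps min(3, 2) = 2 s.f.
Rounded to 2 significant figures: 3.2 × 10³ m.

3.2 × 10³ m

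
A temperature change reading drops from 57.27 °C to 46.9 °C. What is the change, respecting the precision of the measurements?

57.27 °C − 46.9 °C = 10.37 °C.
Addition/subtraction keeps the fewest decimal places: 57.27 → 2 decimal places, 46.9 → 1 decimal place; limit is 1.
Rounded to 1 decimal place: 10.4 °C.

10.4 °C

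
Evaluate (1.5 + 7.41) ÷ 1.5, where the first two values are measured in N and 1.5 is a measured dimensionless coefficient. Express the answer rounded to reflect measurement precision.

5.9 N

1.5 N + 7.41 N = 8.91 N; the sum is limited to 1 decimal place (2 s.f.).
Carrying full precision, 8.91 ÷ 1.5 = 5.94 N; 1.5 has 2 s.f., so the result keeps min(2, 2) = 2 s.f.
Rounded to 2 significant figures: 5.9 N.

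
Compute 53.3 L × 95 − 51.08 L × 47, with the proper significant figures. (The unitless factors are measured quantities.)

53.3 × 95 = 5063.5 → 5.1 × 10³ L (2 s.f., last digit at the 10^2 place).
51.08 × 47 = 2400.76 → 2.4 × 10³ L (2 s.f., last digit at the 10^2 place).
Difference: 2662.74 L; keep the coarser place, 10^2.
Result: 2.7 × 10³ L.

2.7 × 10³ L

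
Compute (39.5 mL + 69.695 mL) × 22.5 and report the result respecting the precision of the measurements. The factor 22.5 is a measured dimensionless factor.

2.46 × 10^3 mL

39.5 mL + 69.695 mL = 109.195 mL; the sum is limited to 1 decimal place (4 s.f.).
Carrying full precision, 109.195 × 22.5 = 2456.8875 mL; 22.5 has 3 s.f., so the result keeps min(4, 3) = 3 s.f.
Rounded to 3 significant figures: 2.46 × 10^3 mL.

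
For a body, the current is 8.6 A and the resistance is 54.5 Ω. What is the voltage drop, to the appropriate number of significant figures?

4.7 × 10² V

voltage drop = 8.6 A × 54.5 Ω = 468.7 V.
8.6 has 2 significant figures; 54.5 has 3.
Division/multiplication keeps the fewest: 2 significant figures.
Rounded: 4.7 × 10² V.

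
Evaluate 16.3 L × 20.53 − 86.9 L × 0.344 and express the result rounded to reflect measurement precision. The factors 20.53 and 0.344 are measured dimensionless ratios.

16.3 × 20.53 = 334.639 → 335 L (3 s.f., last digit at the 10^0 place).
86.9 × 0.344 = 29.8936 → 29.9 L (3 s.f., last digit at the 10^-1 place).
Difference: 304.7454 L; keep the coarser place, 10^0.
Result: 305 L.

305 L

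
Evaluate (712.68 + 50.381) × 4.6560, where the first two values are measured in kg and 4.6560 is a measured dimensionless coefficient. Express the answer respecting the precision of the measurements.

712.68 kg + 50.381 kg = 763.061 kg; the sum is limited to 2 decimal places (5 s.f.).
Carrying full precision, 763.061 × 4.6560 = 3552.812016 kg; 4.6560 has 5 s.f., so the result keeps min(5, 5) = 5 s.f.
Rounded to 5 significant figures: 3552.8 kg.

3552.8 kg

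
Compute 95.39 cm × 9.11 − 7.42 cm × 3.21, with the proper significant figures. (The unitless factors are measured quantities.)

8.45 × 10^2 cm

95.39 × 9.11 = 869.0029 → 869 cm (3 s.f., last digit at the 10^0 place).
7.42 × 3.21 = 23.8182 → 23.8 cm (3 s.f., last digit at the 10^-1 place).
Difference: 845.1847 cm; keep the coarser place, 10^0.
Result: 8.45 × 10^2 cm.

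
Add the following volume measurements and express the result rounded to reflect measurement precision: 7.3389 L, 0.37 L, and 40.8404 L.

7.3389 L + 0.37 L + 40.8404 L = 48.5493 L.
Addition/subtraction keeps the fewest decimal places: 7.3389 → 4 decimal places, 0.37 → 2 decimal places, 40.8404 → 4 decimal places; limit is 2.
Rounded to 2 decimal places: 48.55 L.

48.55 L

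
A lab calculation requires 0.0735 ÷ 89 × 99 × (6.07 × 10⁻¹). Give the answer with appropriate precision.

5.0 × 10⁻²

0.0735 ÷ 89 × 99 × (6.07 × 10⁻¹) = 0.0496273651685…
Multiplication/division keeps the fewest significant figures: 0.0735 → 3 s.f., 89 → 2 s.f., 99 → 2 s.f., 6.07 × 10⁻¹ → 3 s.f.; limit is 2.
Rounded to 2 significant figures: 5.0 × 10⁻².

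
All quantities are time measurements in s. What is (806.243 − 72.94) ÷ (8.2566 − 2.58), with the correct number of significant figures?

806.243 − 72.94 = 733.303, limited to 2 d.p. → 5 s.f.; 8.2566 − 2.58 = 5.6766, limited to 2 d.p. → 3 s.f.
Carrying full precision, 733.303 ÷ 5.6766 = 129.179966882…; keep min(5, 3) = 3 s.f.
Rounded to 3 significant figures: 129.

129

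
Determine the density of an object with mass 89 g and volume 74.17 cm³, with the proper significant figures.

1.2 g/cm³

density = 89 g ÷ 74.17 cm³ = 1.19994606984… g/cm³.
89 has 2 significant figures; 74.17 has 4.
Division/multiplication keeps the fewest: 2 significant figures.
Rounded: 1.2 g/cm³.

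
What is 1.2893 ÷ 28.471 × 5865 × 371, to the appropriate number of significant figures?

9.85 × 10^4

1.2893 ÷ 28.471 × 5865 × 371 = 98535.604984…
Multiplication/division keeps the fewest significant figures: 1.2893 → 5 s.f., 28.471 → 5 s.f., 5865 → 4 s.f., 371 → 3 s.f.; limit is 3.
Rounded to 3 significant figures: 9.85 × 10^4.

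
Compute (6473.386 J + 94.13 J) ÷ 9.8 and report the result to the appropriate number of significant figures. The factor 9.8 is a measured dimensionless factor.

6473.386 J + 94.13 J = 6567.516 J; the sum is limited to 2 decimal places (6 s.f.).
Carrying full precision, 6567.516 ÷ 9.8 = 670.154693878… J; 9.8 has 2 s.f., so the result keeps min(6, 2) = 2 s.f.
Rounded to 2 significant figures: 6.7 × 10^2 J.

6.7 × 10^2 J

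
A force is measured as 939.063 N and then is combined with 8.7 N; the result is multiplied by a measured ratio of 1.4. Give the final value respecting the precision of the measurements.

939.063 N + 8.7 N = 947.763 N; the sum is limited to 1 decimal place (4 s.f.).
Carrying full precision, 947.763 × 1.4 = 1326.8682 N; 1.4 has 2 s.f., so the result keeps min(4, 2) = 2 s.f.
Rounded to 2 significant figures: 1.3 × 10³ N.

1.3 × 10³ N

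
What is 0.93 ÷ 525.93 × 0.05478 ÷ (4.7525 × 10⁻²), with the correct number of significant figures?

0.0020

0.93 ÷ 525.93 × 0.05478 ÷ (4.7525 × 10⁻²) = 0.00203823805795…
Multiplication/division keeps the fewest significant figures: 0.93 → 2 s.f., 525.93 → 5 s.f., 0.05478 → 4 s.f., 4.7525 × 10⁻² → 5 s.f.; limit is 2.
Rounded to 2 significant figures: 0.0020.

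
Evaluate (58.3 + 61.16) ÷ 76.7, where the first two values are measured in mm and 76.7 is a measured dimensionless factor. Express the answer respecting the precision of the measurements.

58.3 mm + 61.16 mm = 119.46 mm; the sum is limited to 1 decimal place (4 s.f.).
Carrying full precision, 119.46 ÷ 76.7 = 1.55749674055… mm; 76.7 has 3 s.f., so the result keeps min(4, 3) = 3 s.f.
Rounded to 3 significant figures: 1.56 mm.

1.56 mm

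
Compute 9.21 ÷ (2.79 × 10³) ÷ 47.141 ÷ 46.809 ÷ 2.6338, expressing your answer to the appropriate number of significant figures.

9.21 ÷ (2.79 × 10³) ÷ 47.141 ÷ 46.809 ÷ 2.6338 = 5.67994956504 × 10^-7…
Multiplication/division keeps the fewest significant figures: 9.21 → 3 s.f., 2.79 × 10³ → 3 s.f., 47.141 → 5 s.f., 46.809 → 5 s.f., 2.6338 → 5 s.f.; limit is 3.
Rounded to 3 significant figures: 5.68 × 10⁻⁷.

5.68 × 10⁻⁷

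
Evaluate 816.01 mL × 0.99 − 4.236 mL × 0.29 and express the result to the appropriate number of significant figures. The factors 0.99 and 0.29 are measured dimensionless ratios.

8.1 × 10² mL

816.01 × 0.99 = 807.8499 → 8.1 × 10² mL (2 s.f., last digit at the 10^1 place).
4.236 × 0.29 = 1.22844 → 1.2 mL (2 s.f., last digit at the 10^-1 place).
Difference: 806.62146 mL; keep the coarser place, 10^1.
Result: 8.1 × 10² mL.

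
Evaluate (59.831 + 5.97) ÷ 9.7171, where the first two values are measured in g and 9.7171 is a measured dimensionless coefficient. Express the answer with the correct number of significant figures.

59.831 g + 5.97 g = 65.801 g; the sum is limited to 2 decimal places (4 s.f.).
Carrying full precision, 65.801 ÷ 9.7171 = 6.77167056015… g; 9.7171 has 5 s.f., so the result keeps min(4, 5) = 4 s.f.
Rounded to 4 significant figures: 6.772 g.

6.772 g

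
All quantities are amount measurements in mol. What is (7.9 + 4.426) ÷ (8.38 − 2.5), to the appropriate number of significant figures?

7.9 + 4.426 = 12.326, limited to 1 d.p. → 3 s.f.; 8.38 − 2.5 = 5.88, limited to 1 d.p. → 2 s.f.
Carrying full precision, 12.326 ÷ 5.88 = 2.0962585034…; keep min(3, 2) = 2 s.f.
Rounded to 2 significant figures: 2.1.

2.1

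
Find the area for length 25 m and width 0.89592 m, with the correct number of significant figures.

area = 25 m × 0.89592 m = 22.398 m².
25 has 2 significant figures; 0.89592 has 5.
Division/multiplication keeps the fewest: 2 significant figures.
Rounded: 22 m².

22 m²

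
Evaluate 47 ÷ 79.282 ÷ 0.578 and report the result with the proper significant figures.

1.0

47 ÷ 79.282 ÷ 0.578 = 1.02564111517…
Multiplication/division keeps the fewest significant figures: 47 → 2 s.f., 79.282 → 5 s.f., 0.578 → 3 s.f.; limit is 2.
Rounded to 2 significant figures: 1.0.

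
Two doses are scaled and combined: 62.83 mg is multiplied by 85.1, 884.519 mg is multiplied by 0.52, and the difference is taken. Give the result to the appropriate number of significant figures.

4.89 × 10³ mg

62.83 × 85.1 = 5346.833 → 5.35 × 10³ mg (3 s.f., last digit at the 10^1 place).
884.519 × 0.52 = 459.94988 → 4.6 × 10² mg (2 s.f., last digit at the 10^1 place).
Difference: 4886.88312 mg; keep the coarser place, 10^1.
Result: 4.89 × 10³ mg.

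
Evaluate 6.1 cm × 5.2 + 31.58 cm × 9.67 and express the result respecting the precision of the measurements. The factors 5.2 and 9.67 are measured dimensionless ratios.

6.1 × 5.2 = 31.72 → 32 cm (2 s.f., last digit at the 10^0 place).
31.58 × 9.67 = 305.3786 → 305 cm (3 s.f., last digit at the 10^0 place).
Sum: 337.0986 cm; keep the coarser place, 10^0.
Result: 337 cm.

337 cm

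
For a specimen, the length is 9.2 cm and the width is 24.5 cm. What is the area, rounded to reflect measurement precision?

area = 9.2 cm × 24.5 cm = 225.4 cm².
9.2 has 2 significant figures; 24.5 has 3.
Division/multiplication keeps the fewest: 2 significant figures.
Rounded: 2.3 × 10^2 cm².

2.3 × 10^2 cm²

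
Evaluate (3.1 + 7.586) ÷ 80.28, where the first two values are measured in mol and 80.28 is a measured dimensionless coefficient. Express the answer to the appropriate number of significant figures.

0.133 mol

3.1 mol + 7.586 mol = 10.686 mol; the sum is limited to 1 decimal place (3 s.f.).
Carrying full precision, 10.686 ÷ 80.28 = 0.133109118087… mol; 80.28 has 4 s.f., so the result keeps min(3, 4) = 3 s.f.
Rounded to 3 significant figures: 0.133 mol.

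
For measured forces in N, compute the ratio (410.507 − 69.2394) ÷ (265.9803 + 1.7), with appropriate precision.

410.507 − 69.2394 = 341.2676, limited to 3 d.p. → 6 s.f.; 265.9803 + 1.7 = 267.6803, limited to 1 d.p. → 4 s.f.
Carrying full precision, 341.2676 ÷ 267.6803 = 1.27490741754…; keep min(6, 4) = 4 s.f.
Rounded to 4 significant figures: 1.275.

1.275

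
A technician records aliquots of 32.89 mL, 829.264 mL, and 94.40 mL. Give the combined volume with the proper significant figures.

32.89 mL + 829.264 mL + 94.40 mL = 956.554 mL.
Addition/subtraction keeps the fewest decimal places: 32.89 → 2 decimal places, 829.264 → 3 decimal places, 94.40 → 2 decimal places; limit is 2.
Rounded to 2 decimal places: 9.5655 × 10^2 mL.

9.5655 × 10^2 mL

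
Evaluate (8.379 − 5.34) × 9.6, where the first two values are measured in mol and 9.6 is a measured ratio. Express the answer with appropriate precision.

29 mol

8.379 mol − 5.34 mol = 3.039 mol; the difference is limited to 2 decimal places (3 s.f.).
Carrying full precision, 3.039 × 9.6 = 29.1744 mol; 9.6 has 2 s.f., so the result keeps min(3, 2) = 2 s.f.
Rounded to 2 significant figures: 29 mol.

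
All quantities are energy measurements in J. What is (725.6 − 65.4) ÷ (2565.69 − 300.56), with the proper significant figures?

725.6 − 65.4 = 660.2, limited to 1 d.p. → 4 s.f.; 2565.69 − 300.56 = 2265.13, limited to 2 d.p. → 6 s.f.
Carrying full precision, 660.2 ÷ 2265.13 = 0.291462300177…; keep min(4, 6) = 4 s.f.
Rounded to 4 significant figures: 2.915 × 10^-1.

2.915 × 10^-1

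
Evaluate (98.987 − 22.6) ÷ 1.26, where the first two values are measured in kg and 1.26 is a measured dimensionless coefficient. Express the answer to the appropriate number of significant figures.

60.6 kg

98.987 kg − 22.6 kg = 76.387 kg; the difference is limited to 1 decimal place (3 s.f.).
Carrying full precision, 76.387 ÷ 1.26 = 60.6246031746… kg; 1.26 has 3 s.f., so the result keeps min(3, 3) = 3 s.f.
Rounded to 3 significant figures: 60.6 kg.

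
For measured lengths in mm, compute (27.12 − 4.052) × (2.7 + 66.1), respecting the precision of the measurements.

27.12 − 4.052 = 23.068, limited to 2 d.p. → 4 s.f.; 2.7 + 66.1 = 68.8, limited to 1 d.p. → 3 s.f.
Carrying full precision, 23.068 × 68.8 = 1587.0784; keep min(4, 3) = 3 s.f.
Rounded to 3 significant figures: 1.59 × 10^3 mm².

1.59 × 10^3 mm²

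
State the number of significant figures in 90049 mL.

5

90049: zeros between nonzero digits are significant.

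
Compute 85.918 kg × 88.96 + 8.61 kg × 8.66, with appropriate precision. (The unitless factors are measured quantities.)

85.918 × 88.96 = 7643.26528 → 7643 kg (4 s.f., last digit at the 10^0 place).
8.61 × 8.66 = 74.5626 → 74.6 kg (3 s.f., last digit at the 10^-1 place).
Sum: 7717.82788 kg; keep the coarser place, 10^0.
Result: 7718 kg.

7718 kg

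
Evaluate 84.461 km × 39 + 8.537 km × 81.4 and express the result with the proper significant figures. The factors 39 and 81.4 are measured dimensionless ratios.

84.461 × 39 = 3293.979 → 3.3 × 10^3 km (2 s.f., last digit at the 10^2 place).
8.537 × 81.4 = 694.9118 → 695 km (3 s.f., last digit at the 10^0 place).
Sum: 3988.8908 km; keep the coarser place, 10^2.
Result: 4.0 × 10^3 km.

4.0 × 10^3 km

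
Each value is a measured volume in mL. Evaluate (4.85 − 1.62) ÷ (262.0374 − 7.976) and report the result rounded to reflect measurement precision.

4.85 − 1.62 = 3.23, limited to 2 d.p. → 3 s.f.; 262.0374 − 7.976 = 254.0614, limited to 3 d.p. → 6 s.f.
Carrying full precision, 3.23 ÷ 254.0614 = 0.0127134621788…; keep min(3, 6) = 3 s.f.
Rounded to 3 significant figures: 0.0127.

0.0127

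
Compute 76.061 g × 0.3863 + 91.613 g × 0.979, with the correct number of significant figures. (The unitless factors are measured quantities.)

1.191 × 10² g

76.061 × 0.3863 = 29.3823643 → 29.38 g (4 s.f., last digit at the 10^-2 place).
91.613 × 0.979 = 89.689127 → 89.7 g (3 s.f., last digit at the 10^-1 place).
Sum: 119.0714913 g; keep the coarser place, 10^-1.
Result: 1.191 × 10² g.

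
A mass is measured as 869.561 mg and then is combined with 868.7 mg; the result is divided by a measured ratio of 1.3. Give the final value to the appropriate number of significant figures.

869.561 mg + 868.7 mg = 1738.261 mg; the sum is limited to 1 decimal place (5 s.f.).
Carrying full precision, 1738.261 ÷ 1.3 = 1337.12384615… mg; 1.3 has 2 s.f., so the result keeps min(5, 2) = 2 s.f.
Rounded to 2 significant figures: 1.3 × 10^3 mg.

1.3 × 10^3 mg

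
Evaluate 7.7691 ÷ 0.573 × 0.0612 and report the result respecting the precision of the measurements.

7.7691 ÷ 0.573 × 0.0612 = 0.829788691099…
Multiplication/division keeps the fewest significant figures: 7.7691 → 5 s.f., 0.573 → 3 s.f., 0.0612 → 3 s.f.; limit is 3.
Rounded to 3 significant figures: 0.830.

0.830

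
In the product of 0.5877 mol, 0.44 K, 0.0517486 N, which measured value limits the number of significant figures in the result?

0.44 K

0.5877 mol → 4 s.f.; 0.44 K → 2 s.f.; 0.0517486 N → 6 s.f.
The fewest is 2 significant figures, from 0.44 K.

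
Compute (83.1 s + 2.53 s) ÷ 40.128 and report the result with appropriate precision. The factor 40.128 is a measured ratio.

83.1 s + 2.53 s = 85.63 s; the sum is limited to 1 decimal place (3 s.f.).
Carrying full precision, 85.63 ÷ 40.128 = 2.13392145136… s; 40.128 has 5 s.f., so the result keeps min(3, 5) = 3 s.f.
Rounded to 3 significant figures: 2.13 s.

2.13 s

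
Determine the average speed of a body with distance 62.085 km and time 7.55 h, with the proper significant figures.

8.22 km/h

average speed = 62.085 km ÷ 7.55 h = 8.22317880795… km/h.
62.085 has 5 significant figures; 7.55 has 3.
Division/multiplication keeps the fewest: 3 significant figures.
Rounded: 8.22 km/h.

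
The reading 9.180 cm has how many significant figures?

9.180: trailing zeros after a decimal point are significant.

4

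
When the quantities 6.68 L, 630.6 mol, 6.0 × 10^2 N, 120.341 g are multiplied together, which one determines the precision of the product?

6.68 L → 3 s.f.; 630.6 mol → 4 s.f.; 6.0 × 10^2 N → 2 s.f.; 120.341 g → 6 s.f.
The fewest is 2 significant figures, from 6.0 × 10^2 N.

6.0 × 10^2 N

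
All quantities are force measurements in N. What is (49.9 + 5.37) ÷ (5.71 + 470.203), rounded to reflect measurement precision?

0.116

49.9 + 5.37 = 55.27, limited to 1 d.p. → 3 s.f.; 5.71 + 470.203 = 475.913, limited to 2 d.p. → 5 s.f.
Carrying full precision, 55.27 ÷ 475.913 = 0.116134671673…; keep min(3, 5) = 3 s.f.
Rounded to 3 significant figures: 0.116.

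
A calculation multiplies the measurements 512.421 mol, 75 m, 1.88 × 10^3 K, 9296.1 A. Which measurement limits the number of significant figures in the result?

75 m

512.421 mol → 6 s.f.; 75 m → 2 s.f.; 1.88 × 10^3 K → 3 s.f.; 9296.1 A → 5 s.f.
The fewest is 2 significant figures, from 75 m.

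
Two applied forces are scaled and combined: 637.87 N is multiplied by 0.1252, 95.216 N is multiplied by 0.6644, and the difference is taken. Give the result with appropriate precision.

16.60 N

637.87 × 0.1252 = 79.861324 → 79.86 N (4 s.f., last digit at the 10^-2 place).
95.216 × 0.6644 = 63.2615104 → 63.26 N (4 s.f., last digit at the 10^-2 place).
Difference: 16.5998136 N; keep the coarser place, 10^-2.
Result: 16.60 N.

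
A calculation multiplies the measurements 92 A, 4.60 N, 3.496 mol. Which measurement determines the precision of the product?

92 A → 2 s.f.; 4.60 N → 3 s.f.; 3.496 mol → 4 s.f.
The fewest is 2 significant figures, from 92 A.

92 A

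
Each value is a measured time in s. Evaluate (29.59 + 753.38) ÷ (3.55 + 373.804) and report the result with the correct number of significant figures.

2.0749

29.59 + 753.38 = 782.97, limited to 2 d.p. → 5 s.f.; 3.55 + 373.804 = 377.354, limited to 2 d.p. → 5 s.f.
Carrying full precision, 782.97 ÷ 377.354 = 2.07489519125…; keep min(5, 5) = 5 s.f.
Rounded to 5 significant figures: 2.0749.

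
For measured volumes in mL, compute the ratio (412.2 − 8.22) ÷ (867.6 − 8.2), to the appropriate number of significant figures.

412.2 − 8.22 = 403.98, limited to 1 d.p. → 4 s.f.; 867.6 − 8.2 = 859.4, limited to 1 d.p. → 4 s.f.
Carrying full precision, 403.98 ÷ 859.4 = 0.470072143356…; keep min(4, 4) = 4 s.f.
Rounded to 4 significant figures: 0.4701.

0.4701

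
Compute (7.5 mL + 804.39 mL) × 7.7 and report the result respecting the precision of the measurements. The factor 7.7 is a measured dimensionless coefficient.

7.5 mL + 804.39 mL = 811.89 mL; the sum is limited to 1 decimal place (4 s.f.).
Carrying full precision, 811.89 × 7.7 = 6251.553 mL; 7.7 has 2 s.f., so the result keeps min(4, 2) = 2 s.f.
Rounded to 2 significant figures: 6.3 × 10^3 mL.

6.3 × 10^3 mL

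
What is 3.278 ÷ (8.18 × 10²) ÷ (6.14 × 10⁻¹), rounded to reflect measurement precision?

3.278 ÷ (8.18 × 10²) ÷ (6.14 × 10⁻¹) = 0.0065266041748…
Multiplication/division keeps the fewest significant figures: 3.278 → 4 s.f., 8.18 × 10² → 3 s.f., 6.14 × 10⁻¹ → 3 s.f.; limit is 3.
Rounded to 3 significant figures: 0.00653.

0.00653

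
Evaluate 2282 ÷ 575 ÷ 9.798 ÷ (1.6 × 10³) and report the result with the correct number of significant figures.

2.5 × 10⁻⁴

2282 ÷ 575 ÷ 9.798 ÷ (1.6 × 10³) = 0.000253157254808…
Multiplication/division keeps the fewest significant figures: 2282 → 4 s.f., 575 → 3 s.f., 9.798 → 4 s.f., 1.6 × 10³ → 2 s.f.; limit is 2.
Rounded to 2 significant figures: 2.5 × 10⁻⁴.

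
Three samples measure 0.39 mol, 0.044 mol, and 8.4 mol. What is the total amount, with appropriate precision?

8.8 mol

0.39 mol + 0.044 mol + 8.4 mol = 8.834 mol.
Addition/subtraction keeps the fewest decimal places: 0.39 → 2 decimal places, 0.044 → 3 decimal places, 8.4 → 1 decimal place; limit is 1.
Rounded to 1 decimal place: 8.8 mol.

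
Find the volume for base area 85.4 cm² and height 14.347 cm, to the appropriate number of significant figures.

1.23 × 10^3 cm³

volume = 85.4 cm² × 14.347 cm = 1225.2338 cm³.
85.4 has 3 significant figures; 14.347 has 5.
Division/multiplication keeps the fewest: 3 significant figures.
Rounded: 1.23 × 10^3 cm³.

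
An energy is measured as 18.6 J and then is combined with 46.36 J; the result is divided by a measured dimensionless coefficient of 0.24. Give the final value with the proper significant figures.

18.6 J + 46.36 J = 64.96 J; the sum is limited to 1 decimal place (3 s.f.).
Carrying full precision, 64.96 ÷ 0.24 = 270.666666667… J; 0.24 has 2 s.f., so the result keeps min(3, 2) = 2 s.f.
Rounded to 2 significant figures: 2.7 × 10² J.

2.7 × 10² J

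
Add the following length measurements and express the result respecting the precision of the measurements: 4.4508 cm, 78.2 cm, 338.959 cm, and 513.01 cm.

934.6 cm

4.4508 cm + 78.2 cm + 338.959 cm + 513.01 cm = 934.6198 cm.
Addition/subtraction keeps the fewest decimal places: 4.4508 → 4 decimal places, 78.2 → 1 decimal place, 338.959 → 3 decimal places, 513.01 → 2 decimal places; limit is 1.
Rounded to 1 decimal place: 934.6 cm.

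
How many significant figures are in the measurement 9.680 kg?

9.680: trailing zeros after a decimal point are significant.

4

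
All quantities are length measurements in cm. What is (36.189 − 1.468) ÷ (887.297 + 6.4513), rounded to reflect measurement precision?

36.189 − 1.468 = 34.721, limited to 3 d.p. → 5 s.f.; 887.297 + 6.4513 = 893.7483, limited to 3 d.p. → 6 s.f.
Carrying full precision, 34.721 ÷ 893.7483 = 0.0388487452228…; keep min(5, 6) = 5 s.f.
Rounded to 5 significant figures: 0.038849.

0.038849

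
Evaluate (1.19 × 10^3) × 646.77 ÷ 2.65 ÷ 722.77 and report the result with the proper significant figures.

402

(1.19 × 10^3) × 646.77 ÷ 2.65 ÷ 722.77 = 401.837845542…
Multiplication/division keeps the fewest significant figures: 1.19 × 10^3 → 3 s.f., 646.77 → 5 s.f., 2.65 → 3 s.f., 722.77 → 5 s.f.; limit is 3.
Rounded to 3 significant figures: 402.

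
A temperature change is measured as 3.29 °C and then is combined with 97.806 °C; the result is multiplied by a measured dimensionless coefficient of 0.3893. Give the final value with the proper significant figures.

39.36 °C

3.29 °C + 97.806 °C = 101.096 °C; the sum is limited to 2 decimal places (5 s.f.).
Carrying full precision, 101.096 × 0.3893 = 39.3566728 °C; 0.3893 has 4 s.f., so the result keeps min(5, 4) = 4 s.f.
Rounded to 4 significant figures: 39.36 °C.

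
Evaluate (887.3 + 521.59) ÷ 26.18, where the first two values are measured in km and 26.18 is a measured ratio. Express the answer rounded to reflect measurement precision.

887.3 km + 521.59 km = 1408.89 km; the sum is limited to 1 decimal place (5 s.f.).
Carrying full precision, 1408.89 ÷ 26.18 = 53.8155080214… km; 26.18 has 4 s.f., so the result keeps min(5, 4) = 4 s.f.
Rounded to 4 significant figures: 53.82 km.

53.82 km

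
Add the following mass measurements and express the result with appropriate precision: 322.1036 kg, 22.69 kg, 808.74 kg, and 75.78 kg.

1229.31 kg

322.1036 kg + 22.69 kg + 808.74 kg + 75.78 kg = 1229.3136 kg.
Addition/subtraction keeps the fewest decimal places: 322.1036 → 4 decimal places, 22.69 → 2 decimal places, 808.74 → 2 decimal places, 75.78 → 2 decimal places; limit is 2.
Rounded to 2 decimal places: 1229.31 kg.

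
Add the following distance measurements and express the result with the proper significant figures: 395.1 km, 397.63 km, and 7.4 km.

800.1 km

395.1 km + 397.63 km + 7.4 km = 800.13 km.
Addition/subtraction keeps the fewest decimal places: 395.1 → 1 decimal place, 397.63 → 2 decimal places, 7.4 → 1 decimal place; limit is 1.
Rounded to 1 decimal place: 800.1 km.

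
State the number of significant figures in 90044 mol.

90044: zeros between nonzero digits are significant.

5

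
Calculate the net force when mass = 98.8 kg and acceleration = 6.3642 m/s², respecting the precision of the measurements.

net force = 98.8 kg × 6.3642 m/s² = 628.78296 N.
98.8 has 3 significant figures; 6.3642 has 5.
Division/multiplication keeps the fewest: 3 significant figures.
Rounded: 629 N.

629 N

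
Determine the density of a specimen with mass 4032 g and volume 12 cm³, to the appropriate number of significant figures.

3.4 × 10² g/cm³

density = 4032 g ÷ 12 cm³ = 336 g/cm³.
4032 has 4 significant figures; 12 has 2.
Division/multiplication keeps the fewest: 2 significant figures.
Rounded: 3.4 × 10² g/cm³.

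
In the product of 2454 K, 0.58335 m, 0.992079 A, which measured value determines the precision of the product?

2454 K → 4 s.f.; 0.58335 m → 5 s.f.; 0.992079 A → 6 s.f.
The fewest is 4 significant figures, from 2454 K.

2454 K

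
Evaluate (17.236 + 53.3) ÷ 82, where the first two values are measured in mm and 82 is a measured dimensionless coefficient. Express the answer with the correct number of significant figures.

0.86 mm

17.236 mm + 53.3 mm = 70.536 mm; the sum is limited to 1 decimal place (3 s.f.).
Carrying full precision, 70.536 ÷ 82 = 0.860195121951… mm; 82 has 2 s.f., so the result keeps min(3, 2) = 2 s.f.
Rounded to 2 significant figures: 0.86 mm.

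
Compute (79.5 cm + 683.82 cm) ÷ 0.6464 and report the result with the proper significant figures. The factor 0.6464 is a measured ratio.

79.5 cm + 683.82 cm = 763.32 cm; the sum is limited to 1 decimal place (4 s.f.).
Carrying full precision, 763.32 ÷ 0.6464 = 1180.87871287… cm; 0.6464 has 4 s.f., so the result keeps min(4, 4) = 4 s.f.
Rounded to 4 significant figures: 1181 cm.

1181 cm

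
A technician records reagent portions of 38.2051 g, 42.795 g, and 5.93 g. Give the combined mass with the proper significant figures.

38.2051 g + 42.795 g + 5.93 g = 86.9301 g.
Addition/subtraction keeps the fewest decimal places: 38.2051 → 4 decimal places, 42.795 → 3 decimal places, 5.93 → 2 decimal places; limit is 2.
Rounded to 2 decimal places: 86.93 g.

86.93 g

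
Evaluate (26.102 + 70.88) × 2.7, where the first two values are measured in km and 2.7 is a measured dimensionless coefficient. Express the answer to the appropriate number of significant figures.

2.6 × 10² km

26.102 km + 70.88 km = 96.982 km; the sum is limited to 2 decimal places (4 s.f.).
Carrying full precision, 96.982 × 2.7 = 261.8514 km; 2.7 has 2 s.f., so the result keeps min(4, 2) = 2 s.f.
Rounded to 2 significant figures: 2.6 × 10² km.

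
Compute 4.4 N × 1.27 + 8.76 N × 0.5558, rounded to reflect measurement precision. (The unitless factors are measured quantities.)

10.5 N

4.4 × 1.27 = 5.588 → 5.6 N (2 s.f., last digit at the 10^-1 place).
8.76 × 0.5558 = 4.868808 → 4.87 N (3 s.f., last digit at the 10^-2 place).
Sum: 10.456808 N; keep the coarser place, 10^-1.
Result: 10.5 N.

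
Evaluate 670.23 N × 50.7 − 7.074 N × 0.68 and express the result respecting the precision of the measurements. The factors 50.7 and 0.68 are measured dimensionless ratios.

670.23 × 50.7 = 33980.661 → 3.40 × 10^4 N (3 s.f., last digit at the 10^2 place).
7.074 × 0.68 = 4.81032 → 4.8 N (2 s.f., last digit at the 10^-1 place).
Difference: 33975.85068 N; keep the coarser place, 10^2.
Result: 3.40 × 10^4 N.

3.40 × 10^4 N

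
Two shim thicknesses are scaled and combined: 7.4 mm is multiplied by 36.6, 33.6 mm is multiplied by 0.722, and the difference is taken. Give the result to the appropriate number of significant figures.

2.5 × 10² mm

7.4 × 36.6 = 270.84 → 2.7 × 10² mm (2 s.f., last digit at the 10^1 place).
33.6 × 0.722 = 24.2592 → 24.3 mm (3 s.f., last digit at the 10^-1 place).
Difference: 246.5808 mm; keep the coarser place, 10^1.
Result: 2.5 × 10² mm.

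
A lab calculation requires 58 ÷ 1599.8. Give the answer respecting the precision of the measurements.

0.036

58 ÷ 1599.8 = 0.0362545318165…
Multiplication/division keeps the fewest significant figures: 58 → 2 s.f., 1599.8 → 5 s.f.; limit is 2.
Rounded to 2 significant figures: 0.036.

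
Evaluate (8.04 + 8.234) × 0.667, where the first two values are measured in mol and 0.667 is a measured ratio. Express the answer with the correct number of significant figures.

10.9 mol

8.04 mol + 8.234 mol = 16.274 mol; the sum is limited to 2 decimal places (4 s.f.).
Carrying full precision, 16.274 × 0.667 = 10.854758 mol; 0.667 has 3 s.f., so the result keeps min(4, 3) = 3 s.f.
Rounded to 3 significant figures: 10.9 mol.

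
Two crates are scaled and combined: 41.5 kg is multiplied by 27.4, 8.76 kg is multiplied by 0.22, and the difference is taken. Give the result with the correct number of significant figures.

41.5 × 27.4 = 1137.1 → 1.14 × 10^3 kg (3 s.f., last digit at the 10^1 place).
8.76 × 0.22 = 1.9272 → 1.9 kg (2 s.f., last digit at the 10^-1 place).
Difference: 1135.1728 kg; keep the coarser place, 10^1.
Result: 1.14 × 10^3 kg.

1.14 × 10^3 kg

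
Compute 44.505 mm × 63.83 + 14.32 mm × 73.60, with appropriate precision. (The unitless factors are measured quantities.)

3895 mm

44.505 × 63.83 = 2840.75415 → 2841 mm (4 s.f., last digit at the 10^0 place).
14.32 × 73.60 = 1053.952 → 1054 mm (4 s.f., last digit at the 10^0 place).
Sum: 3894.70615 mm; keep the coarser place, 10^0.
Result: 3895 mm.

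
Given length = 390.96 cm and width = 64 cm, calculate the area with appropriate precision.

2.5 × 10^4 cm²

area = 390.96 cm × 64 cm = 25021.44 cm².
390.96 has 5 significant figures; 64 has 2.
Division/multiplication keeps the fewest: 2 significant figures.
Rounded: 2.5 × 10^4 cm².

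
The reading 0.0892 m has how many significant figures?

3

0.0892: leading zeros are not significant.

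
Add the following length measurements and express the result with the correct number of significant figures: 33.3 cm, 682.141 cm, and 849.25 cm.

1564.7 cm

33.3 cm + 682.141 cm + 849.25 cm = 1564.691 cm.
Addition/subtraction keeps the fewest decimal places: 33.3 → 1 decimal place, 682.141 → 3 decimal places, 849.25 → 2 decimal places; limit is 1.
Rounded to 1 decimal place: 1564.7 cm.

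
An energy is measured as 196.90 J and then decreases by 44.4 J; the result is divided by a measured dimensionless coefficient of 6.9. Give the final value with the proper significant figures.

196.90 J − 44.4 J = 152.50 J; the difference is limited to 1 decimal place (4 s.f.).
Carrying full precision, 152.50 ÷ 6.9 = 22.1014492754… J; 6.9 has 2 s.f., so the result keeps min(4, 2) = 2 s.f.
Rounded to 2 significant figures: 22 J.

22 J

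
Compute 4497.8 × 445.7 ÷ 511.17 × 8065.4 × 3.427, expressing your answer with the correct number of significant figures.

4497.8 × 445.7 ÷ 511.17 × 8065.4 × 3.427 = 108397042.201…
Multiplication/division keeps the fewest significant figures: 4497.8 → 5 s.f., 445.7 → 4 s.f., 511.17 → 5 s.f., 8065.4 → 5 s.f., 3.427 → 4 s.f.; limit is 4.
Rounded to 4 significant figures: 1.084 × 10^8.

1.084 × 10^8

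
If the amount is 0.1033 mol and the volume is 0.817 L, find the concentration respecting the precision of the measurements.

1.26 × 10^-1 mol/L

concentration = 0.1033 mol ÷ 0.817 L = 0.126438188494… mol/L.
0.1033 has 4 significant figures; 0.817 has 3.
Division/multiplication keeps the fewest: 3 significant figures.
Rounded: 1.26 × 10^-1 mol/L.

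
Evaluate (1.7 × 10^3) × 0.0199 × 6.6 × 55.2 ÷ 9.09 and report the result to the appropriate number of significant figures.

1.4 × 10^3

(1.7 × 10^3) × 0.0199 × 6.6 × 55.2 ÷ 9.09 = 1355.87960396…
Multiplication/division keeps the fewest significant figures: 1.7 × 10^3 → 2 s.f., 0.0199 → 3 s.f., 6.6 → 2 s.f., 55.2 → 3 s.f., 9.09 → 3 s.f.; limit is 2.
Rounded to 2 significant figures: 1.4 × 10^3.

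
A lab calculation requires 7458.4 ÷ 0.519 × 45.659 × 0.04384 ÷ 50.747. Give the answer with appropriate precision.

567

7458.4 ÷ 0.519 × 45.659 × 0.04384 ÷ 50.747 = 566.845732187…
Multiplication/division keeps the fewest significant figures: 7458.4 → 5 s.f., 0.519 → 3 s.f., 45.659 → 5 s.f., 0.04384 → 4 s.f., 50.747 → 5 s.f.; limit is 3.
Rounded to 3 significant figures: 567.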